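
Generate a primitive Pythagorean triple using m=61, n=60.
(121, 7320, 7321)

Euclid's formula: a = m² - n², b = 2mn, c = m² + n²
m = 61, n = 60
a = 61² - 60² = 3721 - 3600 = 121
b = 2 × 61 × 60 = 7320
c = 61² + 60² = 3721 + 3600 = 7321
Verification: 121² + 7320² = 14641 + 53582400 = 53597041 = 7321² ✓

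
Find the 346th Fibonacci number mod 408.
31

Matrix identity: Q^n = [[F_(n+1), F_n], [F_n, F_(n-1)]] with Q = [[1,1],[1,0]].
n = 346 = 101011010₂. Square-and-multiply, entries mod 408:
Q^1 = [[1,1],[1,0]]
Q^2 = (Q^1)² = [[2,1],[1,1]]
Q^5 = (Q^2)²·Q = [[8,5],[5,3]]
Q^10 = (Q^5)² = [[89,55],[55,34]]
Q^21 = (Q^10)²·Q = [[167,338],[338,237]]
Q^43 = (Q^21)²·Q = [[21,149],[149,280]]
Q^86 = (Q^43)² = [[202,377],[377,233]]
Q^173 = (Q^86)²·Q = [[128,149],[149,387]]
Q^346 = (Q^173)² = [[233,31],[31,202]]
F_346 mod 408 = Q^346[0][1] = 31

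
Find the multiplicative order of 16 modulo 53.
13

53 is prime, so ord(16) divides φ(53) = 52.
Divisors of 52: 1, 2, 4, 13, 26, 52.
Repeated squaring: 16^1 ≡ 16, 16^2 ≡ 44, 16^4 ≡ 28, 16^8 ≡ 42, 16^16 ≡ 15, 16^32 ≡ 13 (mod 53).
Test 16^d mod 53 for each divisor d in increasing order:
16^1 ≡ 16
16^2 ≡ 44
16^4 ≡ 28
16^13 = 16^8·16^4·16^1 ≡ 1  ← first divisor giving 1
The order is 13.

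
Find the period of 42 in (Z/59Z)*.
58

59 is prime, so ord(42) divides φ(59) = 58.
Divisors of 58: 1, 2, 29, 58.
Repeated squaring: 42^1 ≡ 42, 42^2 ≡ 53, 42^4 ≡ 36, 42^8 ≡ 57, 42^16 ≡ 4, 42^32 ≡ 16 (mod 59).
Test 42^d mod 59 for each divisor d in increasing order:
42^1 ≡ 42
42^2 ≡ 53
42^29 = 42^16·42^8·42^4·42^1 ≡ 58
42^58 = 42^32·42^16·42^8·42^2 ≡ 1  ← first divisor giving 1
The order is 58.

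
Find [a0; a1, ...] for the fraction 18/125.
[0; 6, 1, 17]

Euclidean algorithm steps:
18 = 0 × 125 + 18
125 = 6 × 18 + 17
18 = 1 × 17 + 1
17 = 17 × 1 + 0
Continued fraction: [0; 6, 1, 17]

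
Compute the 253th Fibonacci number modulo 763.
583

Matrix identity: Q^n = [[F_(n+1), F_n], [F_n, F_(n-1)]] with Q = [[1,1],[1,0]].
n = 253 = 11111101₂. Square-and-multiply, entries mod 763:
Q^1 = [[1,1],[1,0]]
Q^3 = (Q^1)²·Q = [[3,2],[2,1]]
Q^7 = (Q^3)²·Q = [[21,13],[13,8]]
Q^15 = (Q^7)²·Q = [[224,610],[610,377]]
Q^31 = (Q^15)²·Q = [[707,337],[337,370]]
Q^63 = (Q^31)²·Q = [[490,729],[729,524]]
Q^126 = (Q^63)² = [[148,622],[622,289]]
Q^253 = (Q^126)²·Q = [[6,583],[583,186]]
F_253 mod 763 = Q^253[0][1] = 583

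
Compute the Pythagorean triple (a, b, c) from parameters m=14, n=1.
(195, 28, 197)

Euclid's formula: a = m² - n², b = 2mn, c = m² + n²
m = 14, n = 1
a = 14² - 1² = 196 - 1 = 195
b = 2 × 14 × 1 = 28
c = 14² + 1² = 196 + 1 = 197
Verification: 195² + 28² = 38025 + 784 = 38809 = 197² ✓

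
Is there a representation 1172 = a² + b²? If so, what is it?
4² + 34² (a=4, b=34)

Factorization: 1172 = 2^2 × 293
By Fermat: n is sum of two squares iff every prime p ≡ 3 (mod 4) appears to even power.
All primes ≡ 3 (mod 4) appear to even power.
Search a = 0, 1, 2, … for 1172 - a² a perfect square: first hit at a = 4: 1172 - 16 = 1156 = 34².
1172 = 4² + 34² = 16 + 1156 ✓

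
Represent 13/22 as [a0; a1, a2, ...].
[0; 1, 1, 2, 4]

Euclidean algorithm steps:
13 = 0 × 22 + 13
22 = 1 × 13 + 9
13 = 1 × 9 + 4
9 = 2 × 4 + 1
4 = 4 × 1 + 0
Continued fraction: [0; 1, 1, 2, 4]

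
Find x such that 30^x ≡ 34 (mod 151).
106

Baby-step giant-step with step n = ⌈√151⌉ = 13.
Baby steps 30^j mod 151 (j:value) for j=0..12: 0:1, 1:30, 2:145, 3:122, 4:36, 5:23, 6:86, 7:13, 8:88, 9:73, 10:76, 11:15, 12:148.
Giant-step multiplier: 30^(-13) ≡ 30^(150-13) = 30^137 ≡ 52 (mod 151).
Giant steps γ_i = 34·52^i mod 151: γ_0=34, γ_1=107, γ_2=128, γ_3=12, γ_4=20, γ_5=134, γ_6=22, γ_7=87, γ_8=145 (in table at j=2).
x = i·n + j = 8·13 + 2 = 106.
Check: 30^106 ≡ 34 (mod 151).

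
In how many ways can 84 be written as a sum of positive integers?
26543660

p(n) counts ways to write n as a sum of positive integers (order ignored).
Euler's pentagonal recurrence: p(k) = p(k-1) + p(k-2) - p(k-5) - p(k-7) + p(k-12) + p(k-15) - ... (offsets j(3j∓1)/2, signs ++--, p(0)=1, p(<0)=0).
DP table for k = 0..83: p(0)=1, p(1)=1, p(2)=2, p(3)=3, p(4)=5, p(5)=7, p(6)=11, p(7)=15, p(8)=22, p(9)=30, p(10)=42, p(11)=56, p(12)=77, p(13)=101, p(14)=135, p(15)=176, p(16)=231, p(17)=297, p(18)=385, p(19)=490, p(20)=627, p(21)=792, p(22)=1002, p(23)=1255, p(24)=1575, p(25)=1958, p(26)=2436, p(27)=3010, p(28)=3718, p(29)=4565, p(30)=5604, p(31)=6842, p(32)=8349, p(33)=10143, p(34)=12310, p(35)=14883, p(36)=17977, p(37)=21637, p(38)=26015, p(39)=31185, p(40)=37338, p(41)=44583, p(42)=53174, p(43)=63261, p(44)=75175, p(45)=89134, p(46)=105558, p(47)=124754, p(48)=147273, p(49)=173525, p(50)=204226, p(51)=239943, p(52)=281589, p(53)=329931, p(54)=386155, p(55)=451276, p(56)=526823, p(57)=614154, p(58)=715220, p(59)=831820, p(60)=966467, p(61)=1121505, p(62)=1300156, p(63)=1505499, p(64)=1741630, p(65)=2012558, p(66)=2323520, p(67)=2679689, p(68)=3087735, p(69)=3554345, p(70)=4087968, p(71)=4697205, p(72)=5392783, p(73)=6185689, p(74)=7089500, p(75)=8118264, p(76)=9289091, p(77)=10619863, p(78)=12132164, p(79)=13848650, p(80)=15796476, p(81)=18004327, p(82)=20506255, p(83)=23338469.
Final step: p(84) = p(83) + p(82) - p(79) - p(77) + p(72) + p(69) - p(62) - p(58) + p(49) + p(44) - p(33) - p(27) + p(14) + p(7)
= 23338469 + 20506255 - 13848650 - 10619863 + 5392783 + 3554345 - 1300156 - 715220 + 173525 + 75175 - 10143 - 3010 + 135 + 15
= 26543660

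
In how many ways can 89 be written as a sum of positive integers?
49995925

p(n) counts ways to write n as a sum of positive integers (order ignored).
Euler's pentagonal recurrence: p(k) = p(k-1) + p(k-2) - p(k-5) - p(k-7) + p(k-12) + p(k-15) - ... (offsets j(3j∓1)/2, signs ++--, p(0)=1, p(<0)=0).
DP table for k = 0..88: p(0)=1, p(1)=1, p(2)=2, p(3)=3, p(4)=5, p(5)=7, p(6)=11, p(7)=15, p(8)=22, p(9)=30, p(10)=42, p(11)=56, p(12)=77, p(13)=101, p(14)=135, p(15)=176, p(16)=231, p(17)=297, p(18)=385, p(19)=490, p(20)=627, p(21)=792, p(22)=1002, p(23)=1255, p(24)=1575, p(25)=1958, p(26)=2436, p(27)=3010, p(28)=3718, p(29)=4565, p(30)=5604, p(31)=6842, p(32)=8349, p(33)=10143, p(34)=12310, p(35)=14883, p(36)=17977, p(37)=21637, p(38)=26015, p(39)=31185, p(40)=37338, p(41)=44583, p(42)=53174, p(43)=63261, p(44)=75175, p(45)=89134, p(46)=105558, p(47)=124754, p(48)=147273, p(49)=173525, p(50)=204226, p(51)=239943, p(52)=281589, p(53)=329931, p(54)=386155, p(55)=451276, p(56)=526823, p(57)=614154, p(58)=715220, p(59)=831820, p(60)=966467, p(61)=1121505, p(62)=1300156, p(63)=1505499, p(64)=1741630, p(65)=2012558, p(66)=2323520, p(67)=2679689, p(68)=3087735, p(69)=3554345, p(70)=4087968, p(71)=4697205, p(72)=5392783, p(73)=6185689, p(74)=7089500, p(75)=8118264, p(76)=9289091, p(77)=10619863, p(78)=12132164, p(79)=13848650, p(80)=15796476, p(81)=18004327, p(82)=20506255, p(83)=23338469, p(84)=26543660, p(85)=30167357, p(86)=34262962, p(87)=38887673, p(88)=44108109.
Final step: p(89) = p(88) + p(87) - p(84) - p(82) + p(77) + p(74) - p(67) - p(63) + p(54) + p(49) - p(38) - p(32) + p(19) + p(12)
= 44108109 + 38887673 - 26543660 - 20506255 + 10619863 + 7089500 - 2679689 - 1505499 + 386155 + 173525 - 26015 - 8349 + 490 + 77
= 49995925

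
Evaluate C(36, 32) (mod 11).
0

Using Lucas' theorem:
Write n=36 and k=32 in base 11:
n in base 11: [3, 3]
k in base 11: [2, 10]
C(36,32) mod 11 = ∏ C(n_i, k_i) mod 11
Digit binomials (mod 11): C(3,2) = 3; C(3,10) = 0 (k_i > n_i)
Product: 3 × 0 = 0 ≡ 0 (mod 11)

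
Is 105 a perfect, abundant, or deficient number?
deficient

Proper divisors of 105: sum = 1 + 3 + 5 + 7 + 15 + 21 + 35 = 87
Since 87 < 105, 105 is deficient.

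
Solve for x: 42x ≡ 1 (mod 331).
134

gcd(42, 331) = 1, so the inverse exists.
Extended Euclidean algorithm on (331, 42):
331 = 7 × 42 + 37  ⟹  37 = (1)·331 + (-7)·42
42 = 1 × 37 + 5  ⟹  5 = (-1)·331 + (8)·42
37 = 7 × 5 + 2  ⟹  2 = (8)·331 + (-63)·42
5 = 2 × 2 + 1  ⟹  1 = (-17)·331 + (134)·42
So (134)·42 ≡ 1 (mod 331), i.e. 42^(-1) ≡ 134 (mod 331).
Check: 42 × 134 = 5628 ≡ 1 (mod 331)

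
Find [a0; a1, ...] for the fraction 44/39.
[1; 7, 1, 4]

Euclidean algorithm steps:
44 = 1 × 39 + 5
39 = 7 × 5 + 4
5 = 1 × 4 + 1
4 = 4 × 1 + 0
Continued fraction: [1; 7, 1, 4]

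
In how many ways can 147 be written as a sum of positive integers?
30388671978

p(n) counts ways to write n as a sum of positive integers (order ignored).
Euler's pentagonal recurrence: p(k) = p(k-1) + p(k-2) - p(k-5) - p(k-7) + p(k-12) + p(k-15) - ... (offsets j(3j∓1)/2, signs ++--, p(0)=1, p(<0)=0).
DP table for k = 0..146: p(0)=1, p(1)=1, p(2)=2, p(3)=3, p(4)=5, p(5)=7, p(6)=11, p(7)=15, p(8)=22, p(9)=30, p(10)=42, p(11)=56, p(12)=77, p(13)=101, p(14)=135, p(15)=176, p(16)=231, p(17)=297, p(18)=385, p(19)=490, p(20)=627, p(21)=792, p(22)=1002, p(23)=1255, p(24)=1575, p(25)=1958, p(26)=2436, p(27)=3010, p(28)=3718, p(29)=4565, p(30)=5604, p(31)=6842, p(32)=8349, p(33)=10143, p(34)=12310, p(35)=14883, p(36)=17977, p(37)=21637, p(38)=26015, p(39)=31185, p(40)=37338, p(41)=44583, p(42)=53174, p(43)=63261, p(44)=75175, p(45)=89134, p(46)=105558, p(47)=124754, p(48)=147273, p(49)=173525, p(50)=204226, p(51)=239943, p(52)=281589, p(53)=329931, p(54)=386155, p(55)=451276, p(56)=526823, p(57)=614154, p(58)=715220, p(59)=831820, p(60)=966467, p(61)=1121505, p(62)=1300156, p(63)=1505499, p(64)=1741630, p(65)=2012558, p(66)=2323520, p(67)=2679689, p(68)=3087735, p(69)=3554345, p(70)=4087968, p(71)=4697205, p(72)=5392783, p(73)=6185689, p(74)=7089500, p(75)=8118264, p(76)=9289091, p(77)=10619863, p(78)=12132164, p(79)=13848650, p(80)=15796476, p(81)=18004327, p(82)=20506255, p(83)=23338469, p(84)=26543660, p(85)=30167357, p(86)=34262962, p(87)=38887673, p(88)=44108109, p(89)=49995925, p(90)=56634173, p(91)=64112359, p(92)=72533807, p(93)=82010177, p(94)=92669720, p(95)=104651419, p(96)=118114304, p(97)=133230930, p(98)=150198136, p(99)=169229875, p(100)=190569292, p(101)=214481126, p(102)=241265379, p(103)=271248950, p(104)=304801365, p(105)=342325709, p(106)=384276336, p(107)=431149389, p(108)=483502844, p(109)=541946240, p(110)=607163746, p(111)=679903203, p(112)=761002156, p(113)=851376628, p(114)=952050665, p(115)=1064144451, p(116)=1188908248, p(117)=1327710076, p(118)=1482074143, p(119)=1653668665, p(120)=1844349560, p(121)=2056148051, p(122)=2291320912, p(123)=2552338241, p(124)=2841940500, p(125)=3163127352, p(126)=3519222692, p(127)=3913864295, p(128)=4351078600, p(129)=4835271870, p(130)=5371315400, p(131)=5964539504, p(132)=6620830889, p(133)=7346629512, p(134)=8149040695, p(135)=9035836076, p(136)=10015581680, p(137)=11097645016, p(138)=12292341831, p(139)=13610949895, p(140)=15065878135, p(141)=16670689208, p(142)=18440293320, p(143)=20390982757, p(144)=22540654445, p(145)=24908858009, p(146)=27517052599.
Final step: p(147) = p(146) + p(145) - p(142) - p(140) + p(135) + p(132) - p(125) - p(121) + p(112) + p(107) - p(96) - p(90) + p(77) + p(70) - p(55) - p(47) + p(30) + p(21) - p(2)
= 27517052599 + 24908858009 - 18440293320 - 15065878135 + 9035836076 + 6620830889 - 3163127352 - 2056148051 + 761002156 + 431149389 - 118114304 - 56634173 + 10619863 + 4087968 - 451276 - 124754 + 5604 + 792 - 2
= 30388671978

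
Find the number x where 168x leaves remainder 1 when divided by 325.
207

gcd(168, 325) = 1, so the inverse exists.
Extended Euclidean algorithm on (325, 168):
325 = 1 × 168 + 157  ⟹  157 = (1)·325 + (-1)·168
168 = 1 × 157 + 11  ⟹  11 = (-1)·325 + (2)·168
157 = 14 × 11 + 3  ⟹  3 = (15)·325 + (-29)·168
11 = 3 × 3 + 2  ⟹  2 = (-46)·325 + (89)·168
3 = 1 × 2 + 1  ⟹  1 = (61)·325 + (-118)·168
So (-118)·168 ≡ 1 (mod 325), i.e. 168^(-1) ≡ -118 ≡ 207 (mod 325).
Check: 168 × 207 = 34776 ≡ 1 (mod 325)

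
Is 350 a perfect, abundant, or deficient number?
abundant

Proper divisors of 350: sum = 1 + 2 + 5 + 7 + 10 + 14 + 25 + 35 + 50 + 70 + 175 = 394
Since 394 > 350, 350 is abundant.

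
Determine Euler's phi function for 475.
360

475 = 5^2 × 19
φ(n) = n × ∏(1 - 1/p) for each prime p dividing n
φ(475) = 475 × (1 - 1/5) × (1 - 1/19) = 360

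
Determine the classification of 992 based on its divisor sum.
abundant

Proper divisors of 992: sum = 1 + 2 + 4 + 8 + 16 + 31 + 32 + 62 + 124 + 248 + 496 = 1024
Since 1024 > 992, 992 is abundant.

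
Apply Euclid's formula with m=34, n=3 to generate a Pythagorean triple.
(1147, 204, 1165)

Euclid's formula: a = m² - n², b = 2mn, c = m² + n²
m = 34, n = 3
a = 34² - 3² = 1156 - 9 = 1147
b = 2 × 34 × 3 = 204
c = 34² + 3² = 1156 + 9 = 1165
Verification: 1147² + 204² = 1315609 + 41616 = 1357225 = 1165² ✓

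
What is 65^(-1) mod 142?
59

gcd(65, 142) = 1, so the inverse exists.
Extended Euclidean algorithm on (142, 65):
142 = 2 × 65 + 12  ⟹  12 = (1)·142 + (-2)·65
65 = 5 × 12 + 5  ⟹  5 = (-5)·142 + (11)·65
12 = 2 × 5 + 2  ⟹  2 = (11)·142 + (-24)·65
5 = 2 × 2 + 1  ⟹  1 = (-27)·142 + (59)·65
So (59)·65 ≡ 1 (mod 142), i.e. 65^(-1) ≡ 59 (mod 142).
Check: 65 × 59 = 3835 ≡ 1 (mod 142)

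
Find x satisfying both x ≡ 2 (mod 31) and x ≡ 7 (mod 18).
529

Using Chinese Remainder Theorem:
M = 31 × 18 = 558
M1 = 18, M2 = 31
y1 = 18^(-1) mod 31 = 19
y2 = 31^(-1) mod 18 = 7
x = (2×18×19 + 7×31×7) mod 558 = 529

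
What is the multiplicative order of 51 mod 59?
29

59 is prime, so ord(51) divides φ(59) = 58.
Divisors of 58: 1, 2, 29, 58.
Repeated squaring: 51^1 ≡ 51, 51^2 ≡ 5, 51^4 ≡ 25, 51^8 ≡ 35, 51^16 ≡ 45, 51^32 ≡ 19 (mod 59).
Test 51^d mod 59 for each divisor d in increasing order:
51^1 ≡ 51
51^2 ≡ 5
51^29 = 51^16·51^8·51^4·51^1 ≡ 1  ← first divisor giving 1
The order is 29.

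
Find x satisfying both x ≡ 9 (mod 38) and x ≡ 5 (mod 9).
275

Using Chinese Remainder Theorem:
M = 38 × 9 = 342
M1 = 9, M2 = 38
y1 = 9^(-1) mod 38 = 17
y2 = 38^(-1) mod 9 = 5
x = (9×9×17 + 5×38×5) mod 342 = 275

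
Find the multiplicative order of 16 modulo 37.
9

37 is prime, so ord(16) divides φ(37) = 36.
Divisors of 36: 1, 2, 3, 4, 6, 9, 12, 18, 36.
Repeated squaring: 16^1 ≡ 16, 16^2 ≡ 34, 16^4 ≡ 9, 16^8 ≡ 7, 16^16 ≡ 12, 16^32 ≡ 33 (mod 37).
Test 16^d mod 37 for each divisor d in increasing order:
16^1 ≡ 16
16^2 ≡ 34
16^3 = 16^2·16^1 ≡ 26
16^4 ≡ 9
16^6 = 16^4·16^2 ≡ 10
16^9 = 16^8·16^1 ≡ 1  ← first divisor giving 1
The order is 9.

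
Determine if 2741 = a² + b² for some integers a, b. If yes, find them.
25² + 46² (a=25, b=46)

Factorization: 2741 = 2741
By Fermat: n is sum of two squares iff every prime p ≡ 3 (mod 4) appears to even power.
All primes ≡ 3 (mod 4) appear to even power.
Search a = 0, 1, 2, … for 2741 - a² a perfect square: first hit at a = 25: 2741 - 625 = 2116 = 46².
2741 = 25² + 46² = 625 + 2116 ✓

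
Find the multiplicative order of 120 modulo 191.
95

191 is prime, so ord(120) divides φ(191) = 190.
Divisors of 190: 1, 2, 5, 10, 19, 38, 95, 190.
Repeated squaring: 120^1 ≡ 120, 120^2 ≡ 75, 120^4 ≡ 86, 120^8 ≡ 138, 120^16 ≡ 135, 120^32 ≡ 80, 120^64 ≡ 97, 120^128 ≡ 50 (mod 191).
Test 120^d mod 191 for each divisor d in increasing order:
120^1 ≡ 120
120^2 ≡ 75
120^5 = 120^4·120^1 ≡ 6
120^10 = 120^8·120^2 ≡ 36
120^19 = 120^16·120^2·120^1 ≡ 49
120^38 = 120^32·120^4·120^2 ≡ 109
120^95 = 120^64·120^16·120^8·120^4·120^2·120^1 ≡ 1  ← first divisor giving 1
The order is 95.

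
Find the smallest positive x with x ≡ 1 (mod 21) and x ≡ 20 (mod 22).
64

Using Chinese Remainder Theorem:
M = 21 × 22 = 462
M1 = 22, M2 = 21
y1 = 22^(-1) mod 21 = 1
y2 = 21^(-1) mod 22 = 21
x = (1×22×1 + 20×21×21) mod 462 = 64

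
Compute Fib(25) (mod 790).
765

Matrix identity: Q^n = [[F_(n+1), F_n], [F_n, F_(n-1)]] with Q = [[1,1],[1,0]].
n = 25 = 11001₂. Square-and-multiply, entries mod 790:
Q^1 = [[1,1],[1,0]]
Q^3 = (Q^1)²·Q = [[3,2],[2,1]]
Q^6 = (Q^3)² = [[13,8],[8,5]]
Q^12 = (Q^6)² = [[233,144],[144,89]]
Q^25 = (Q^12)²·Q = [[523,765],[765,548]]
F_25 mod 790 = Q^25[0][1] = 765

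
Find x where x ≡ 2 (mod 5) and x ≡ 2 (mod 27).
2

Using Chinese Remainder Theorem:
M = 5 × 27 = 135
M1 = 27, M2 = 5
y1 = 27^(-1) mod 5 = 3
y2 = 5^(-1) mod 27 = 11
x = (2×27×3 + 2×5×11) mod 135 = 2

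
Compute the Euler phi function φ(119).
96

119 = 7 × 17
φ(n) = n × ∏(1 - 1/p) for each prime p dividing n
φ(119) = 119 × (1 - 1/7) × (1 - 1/17) = 96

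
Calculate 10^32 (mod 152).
16

Repeated squaring. Binary of 32 = 100000.
10^1 ≡ 10 (mod 152); 10^2 ≡ 100 (mod 152); 10^4 ≡ 120 (mod 152); 10^8 ≡ 112 (mod 152); 10^16 ≡ 80 (mod 152); 10^32 ≡ 16 (mod 152)
10^32 = 10^32 ≡ 16 (mod 152)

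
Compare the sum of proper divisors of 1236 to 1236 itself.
abundant

Proper divisors of 1236: sum = 1 + 2 + 3 + 4 + 6 + 12 + 103 + 206 + 309 + 412 + 618 = 1676
Since 1676 > 1236, 1236 is abundant.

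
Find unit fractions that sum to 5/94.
1/19 + 1/1786

Greedy algorithm:
5/94: ceiling(94/5) = 19, use 1/19
1/1786: ceiling(1786/1) = 1786, use 1/1786
Result: 5/94 = 1/19 + 1/1786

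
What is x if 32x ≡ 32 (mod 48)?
x ≡ 1 (mod 3)

gcd(32, 48) = 16, which divides 32, so solutions exist.
Divide through by 16: 2x ≡ 2 (mod 3).
Find 2^(-1) mod 3 by the extended Euclidean algorithm:
3 = 1 × 2 + 1  ⟹  1 = (1)·3 + (-1)·2
So (-1)·2 ≡ 1 (mod 3), i.e. 2^(-1) ≡ -1 ≡ 2 (mod 3).
x ≡ 2 × 2 = 4 ≡ 1 (mod 3).
Check: 32 × 1 = 32 ≡ 32 (mod 48).
x ≡ 1 (mod 3), giving 16 solutions mod 48.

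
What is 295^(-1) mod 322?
155

gcd(295, 322) = 1, so the inverse exists.
Extended Euclidean algorithm on (322, 295):
322 = 1 × 295 + 27  ⟹  27 = (1)·322 + (-1)·295
295 = 10 × 27 + 25  ⟹  25 = (-10)·322 + (11)·295
27 = 1 × 25 + 2  ⟹  2 = (11)·322 + (-12)·295
25 = 12 × 2 + 1  ⟹  1 = (-142)·322 + (155)·295
So (155)·295 ≡ 1 (mod 322), i.e. 295^(-1) ≡ 155 (mod 322).
Check: 295 × 155 = 45725 ≡ 1 (mod 322)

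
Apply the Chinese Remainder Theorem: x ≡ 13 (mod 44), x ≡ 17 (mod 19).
321

Using Chinese Remainder Theorem:
M = 44 × 19 = 836
M1 = 19, M2 = 44
y1 = 19^(-1) mod 44 = 7
y2 = 44^(-1) mod 19 = 16
x = (13×19×7 + 17×44×16) mod 836 = 321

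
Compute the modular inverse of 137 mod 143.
119

gcd(137, 143) = 1, so the inverse exists.
Extended Euclidean algorithm on (143, 137):
143 = 1 × 137 + 6  ⟹  6 = (1)·143 + (-1)·137
137 = 22 × 6 + 5  ⟹  5 = (-22)·143 + (23)·137
6 = 1 × 5 + 1  ⟹  1 = (23)·143 + (-24)·137
So (-24)·137 ≡ 1 (mod 143), i.e. 137^(-1) ≡ -24 ≡ 119 (mod 143).
Check: 137 × 119 = 16303 ≡ 1 (mod 143)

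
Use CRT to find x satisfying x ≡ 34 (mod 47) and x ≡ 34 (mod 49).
34

Using Chinese Remainder Theorem:
M = 47 × 49 = 2303
M1 = 49, M2 = 47
y1 = 49^(-1) mod 47 = 24
y2 = 47^(-1) mod 49 = 24
x = (34×49×24 + 34×47×24) mod 2303 = 34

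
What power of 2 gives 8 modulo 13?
3

Baby-step giant-step with step n = ⌈√13⌉ = 4.
Baby steps 2^j mod 13 (j:value) for j=0..3: 0:1, 1:2, 2:4, 3:8.
h = 8 is already in the table at j=3, so x = 3.
Check: 2^3 ≡ 8 (mod 13).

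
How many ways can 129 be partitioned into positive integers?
4835271870

p(n) counts ways to write n as a sum of positive integers (order ignored).
Euler's pentagonal recurrence: p(k) = p(k-1) + p(k-2) - p(k-5) - p(k-7) + p(k-12) + p(k-15) - ... (offsets j(3j∓1)/2, signs ++--, p(0)=1, p(<0)=0).
DP table for k = 0..128: p(0)=1, p(1)=1, p(2)=2, p(3)=3, p(4)=5, p(5)=7, p(6)=11, p(7)=15, p(8)=22, p(9)=30, p(10)=42, p(11)=56, p(12)=77, p(13)=101, p(14)=135, p(15)=176, p(16)=231, p(17)=297, p(18)=385, p(19)=490, p(20)=627, p(21)=792, p(22)=1002, p(23)=1255, p(24)=1575, p(25)=1958, p(26)=2436, p(27)=3010, p(28)=3718, p(29)=4565, p(30)=5604, p(31)=6842, p(32)=8349, p(33)=10143, p(34)=12310, p(35)=14883, p(36)=17977, p(37)=21637, p(38)=26015, p(39)=31185, p(40)=37338, p(41)=44583, p(42)=53174, p(43)=63261, p(44)=75175, p(45)=89134, p(46)=105558, p(47)=124754, p(48)=147273, p(49)=173525, p(50)=204226, p(51)=239943, p(52)=281589, p(53)=329931, p(54)=386155, p(55)=451276, p(56)=526823, p(57)=614154, p(58)=715220, p(59)=831820, p(60)=966467, p(61)=1121505, p(62)=1300156, p(63)=1505499, p(64)=1741630, p(65)=2012558, p(66)=2323520, p(67)=2679689, p(68)=3087735, p(69)=3554345, p(70)=4087968, p(71)=4697205, p(72)=5392783, p(73)=6185689, p(74)=7089500, p(75)=8118264, p(76)=9289091, p(77)=10619863, p(78)=12132164, p(79)=13848650, p(80)=15796476, p(81)=18004327, p(82)=20506255, p(83)=23338469, p(84)=26543660, p(85)=30167357, p(86)=34262962, p(87)=38887673, p(88)=44108109, p(89)=49995925, p(90)=56634173, p(91)=64112359, p(92)=72533807, p(93)=82010177, p(94)=92669720, p(95)=104651419, p(96)=118114304, p(97)=133230930, p(98)=150198136, p(99)=169229875, p(100)=190569292, p(101)=214481126, p(102)=241265379, p(103)=271248950, p(104)=304801365, p(105)=342325709, p(106)=384276336, p(107)=431149389, p(108)=483502844, p(109)=541946240, p(110)=607163746, p(111)=679903203, p(112)=761002156, p(113)=851376628, p(114)=952050665, p(115)=1064144451, p(116)=1188908248, p(117)=1327710076, p(118)=1482074143, p(119)=1653668665, p(120)=1844349560, p(121)=2056148051, p(122)=2291320912, p(123)=2552338241, p(124)=2841940500, p(125)=3163127352, p(126)=3519222692, p(127)=3913864295, p(128)=4351078600.
Final step: p(129) = p(128) + p(127) - p(124) - p(122) + p(117) + p(114) - p(107) - p(103) + p(94) + p(89) - p(78) - p(72) + p(59) + p(52) - p(37) - p(29) + p(12) + p(3)
= 4351078600 + 3913864295 - 2841940500 - 2291320912 + 1327710076 + 952050665 - 431149389 - 271248950 + 92669720 + 49995925 - 12132164 - 5392783 + 831820 + 281589 - 21637 - 4565 + 77 + 3
= 4835271870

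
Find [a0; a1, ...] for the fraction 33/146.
[0; 4, 2, 2, 1, 4]

Euclidean algorithm steps:
33 = 0 × 146 + 33
146 = 4 × 33 + 14
33 = 2 × 14 + 5
14 = 2 × 5 + 4
5 = 1 × 4 + 1
4 = 4 × 1 + 0
Continued fraction: [0; 4, 2, 2, 1, 4]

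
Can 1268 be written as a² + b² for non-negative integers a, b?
22² + 28² (a=22, b=28)

Factorization: 1268 = 2^2 × 317
By Fermat: n is sum of two squares iff every prime p ≡ 3 (mod 4) appears to even power.
All primes ≡ 3 (mod 4) appear to even power.
Search a = 0, 1, 2, … for 1268 - a² a perfect square: first hit at a = 22: 1268 - 484 = 784 = 28².
1268 = 22² + 28² = 484 + 784 ✓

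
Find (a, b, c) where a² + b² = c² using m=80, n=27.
(5671, 4320, 7129)

Euclid's formula: a = m² - n², b = 2mn, c = m² + n²
m = 80, n = 27
a = 80² - 27² = 6400 - 729 = 5671
b = 2 × 80 × 27 = 4320
c = 80² + 27² = 6400 + 729 = 7129
Verification: 5671² + 4320² = 32160241 + 18662400 = 50822641 = 7129² ✓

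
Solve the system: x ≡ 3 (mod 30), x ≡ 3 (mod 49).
3

Using Chinese Remainder Theorem:
M = 30 × 49 = 1470
M1 = 49, M2 = 30
y1 = 49^(-1) mod 30 = 19
y2 = 30^(-1) mod 49 = 18
x = (3×49×19 + 3×30×18) mod 1470 = 3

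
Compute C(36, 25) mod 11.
3

Using Lucas' theorem:
Write n=36 and k=25 in base 11:
n in base 11: [3, 3]
k in base 11: [2, 3]
C(36,25) mod 11 = ∏ C(n_i, k_i) mod 11
Digit binomials (mod 11): C(3,2) = 3; C(3,3) = 1
Product: 3 × 1 = 3 ≡ 3 (mod 11)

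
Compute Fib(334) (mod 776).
263

Matrix identity: Q^n = [[F_(n+1), F_n], [F_n, F_(n-1)]] with Q = [[1,1],[1,0]].
n = 334 = 101001110₂. Square-and-multiply, entries mod 776:
Q^1 = [[1,1],[1,0]]
Q^2 = (Q^1)² = [[2,1],[1,1]]
Q^5 = (Q^2)²·Q = [[8,5],[5,3]]
Q^10 = (Q^5)² = [[89,55],[55,34]]
Q^20 = (Q^10)² = [[82,557],[557,301]]
Q^41 = (Q^20)²·Q = [[296,365],[365,707]]
Q^83 = (Q^41)²·Q = [[280,457],[457,599]]
Q^167 = (Q^83)²·Q = [[640,129],[129,511]]
Q^334 = (Q^167)² = [[217,263],[263,730]]
F_334 mod 776 = Q^334[0][1] = 263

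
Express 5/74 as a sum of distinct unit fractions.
1/15 + 1/1110

Greedy algorithm:
5/74: ceiling(74/5) = 15, use 1/15
1/1110: ceiling(1110/1) = 1110, use 1/1110
Result: 5/74 = 1/15 + 1/1110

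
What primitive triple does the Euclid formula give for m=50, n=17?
(2211, 1700, 2789)

Euclid's formula: a = m² - n², b = 2mn, c = m² + n²
m = 50, n = 17
a = 50² - 17² = 2500 - 289 = 2211
b = 2 × 50 × 17 = 1700
c = 50² + 17² = 2500 + 289 = 2789
Verification: 2211² + 1700² = 4888521 + 2890000 = 7778521 = 2789² ✓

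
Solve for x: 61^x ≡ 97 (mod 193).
130

Baby-step giant-step with step n = ⌈√193⌉ = 14.
Baby steps 61^j mod 193 (j:value) for j=0..13: 0:1, 1:61, 2:54, 3:13, 4:21, 5:123, 6:169, 7:80, 8:55, 9:74, 10:75, 11:136, 12:190, 13:10.
Giant-step multiplier: 61^(-14) ≡ 61^(192-14) = 61^178 ≡ 137 (mod 193).
Giant steps γ_i = 97·137^i mod 193: γ_0=97, γ_1=165, γ_2=24, γ_3=7, γ_4=187, γ_5=143, γ_6=98, γ_7=109, γ_8=72, γ_9=21 (in table at j=4).
x = i·n + j = 9·14 + 4 = 130.
Check: 61^130 ≡ 97 (mod 193).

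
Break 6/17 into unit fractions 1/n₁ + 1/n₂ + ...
1/3 + 1/51

Greedy algorithm:
6/17: ceiling(17/6) = 3, use 1/3
1/51: ceiling(51/1) = 51, use 1/51
Result: 6/17 = 1/3 + 1/51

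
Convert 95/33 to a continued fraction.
[2; 1, 7, 4]

Euclidean algorithm steps:
95 = 2 × 33 + 29
33 = 1 × 29 + 4
29 = 7 × 4 + 1
4 = 4 × 1 + 0
Continued fraction: [2; 1, 7, 4]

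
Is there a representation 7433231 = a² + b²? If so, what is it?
Not possible

Factorization: 7433231 = 13 × 83^3
By Fermat: n is sum of two squares iff every prime p ≡ 3 (mod 4) appears to even power.
Prime(s) ≡ 3 (mod 4) with odd exponent: [(83, 3)]
Therefore 7433231 cannot be expressed as a² + b².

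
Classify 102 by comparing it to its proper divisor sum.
abundant

Proper divisors of 102: sum = 1 + 2 + 3 + 6 + 17 + 34 + 51 = 114
Since 114 > 102, 102 is abundant.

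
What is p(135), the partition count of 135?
9035836076

p(n) counts ways to write n as a sum of positive integers (order ignored).
Euler's pentagonal recurrence: p(k) = p(k-1) + p(k-2) - p(k-5) - p(k-7) + p(k-12) + p(k-15) - ... (offsets j(3j∓1)/2, signs ++--, p(0)=1, p(<0)=0).
DP table for k = 0..134: p(0)=1, p(1)=1, p(2)=2, p(3)=3, p(4)=5, p(5)=7, p(6)=11, p(7)=15, p(8)=22, p(9)=30, p(10)=42, p(11)=56, p(12)=77, p(13)=101, p(14)=135, p(15)=176, p(16)=231, p(17)=297, p(18)=385, p(19)=490, p(20)=627, p(21)=792, p(22)=1002, p(23)=1255, p(24)=1575, p(25)=1958, p(26)=2436, p(27)=3010, p(28)=3718, p(29)=4565, p(30)=5604, p(31)=6842, p(32)=8349, p(33)=10143, p(34)=12310, p(35)=14883, p(36)=17977, p(37)=21637, p(38)=26015, p(39)=31185, p(40)=37338, p(41)=44583, p(42)=53174, p(43)=63261, p(44)=75175, p(45)=89134, p(46)=105558, p(47)=124754, p(48)=147273, p(49)=173525, p(50)=204226, p(51)=239943, p(52)=281589, p(53)=329931, p(54)=386155, p(55)=451276, p(56)=526823, p(57)=614154, p(58)=715220, p(59)=831820, p(60)=966467, p(61)=1121505, p(62)=1300156, p(63)=1505499, p(64)=1741630, p(65)=2012558, p(66)=2323520, p(67)=2679689, p(68)=3087735, p(69)=3554345, p(70)=4087968, p(71)=4697205, p(72)=5392783, p(73)=6185689, p(74)=7089500, p(75)=8118264, p(76)=9289091, p(77)=10619863, p(78)=12132164, p(79)=13848650, p(80)=15796476, p(81)=18004327, p(82)=20506255, p(83)=23338469, p(84)=26543660, p(85)=30167357, p(86)=34262962, p(87)=38887673, p(88)=44108109, p(89)=49995925, p(90)=56634173, p(91)=64112359, p(92)=72533807, p(93)=82010177, p(94)=92669720, p(95)=104651419, p(96)=118114304, p(97)=133230930, p(98)=150198136, p(99)=169229875, p(100)=190569292, p(101)=214481126, p(102)=241265379, p(103)=271248950, p(104)=304801365, p(105)=342325709, p(106)=384276336, p(107)=431149389, p(108)=483502844, p(109)=541946240, p(110)=607163746, p(111)=679903203, p(112)=761002156, p(113)=851376628, p(114)=952050665, p(115)=1064144451, p(116)=1188908248, p(117)=1327710076, p(118)=1482074143, p(119)=1653668665, p(120)=1844349560, p(121)=2056148051, p(122)=2291320912, p(123)=2552338241, p(124)=2841940500, p(125)=3163127352, p(126)=3519222692, p(127)=3913864295, p(128)=4351078600, p(129)=4835271870, p(130)=5371315400, p(131)=5964539504, p(132)=6620830889, p(133)=7346629512, p(134)=8149040695.
Final step: p(135) = p(134) + p(133) - p(130) - p(128) + p(123) + p(120) - p(113) - p(109) + p(100) + p(95) - p(84) - p(78) + p(65) + p(58) - p(43) - p(35) + p(18) + p(9)
= 8149040695 + 7346629512 - 5371315400 - 4351078600 + 2552338241 + 1844349560 - 851376628 - 541946240 + 190569292 + 104651419 - 26543660 - 12132164 + 2012558 + 715220 - 63261 - 14883 + 385 + 30
= 9035836076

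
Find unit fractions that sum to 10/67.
1/7 + 1/157 + 1/36817 + 1/2710946161

Greedy algorithm:
10/67: ceiling(67/10) = 7, use 1/7
3/469: ceiling(469/3) = 157, use 1/157
2/73633: ceiling(73633/2) = 36817, use 1/36817
1/2710946161: ceiling(2710946161/1) = 2710946161, use 1/2710946161
Result: 10/67 = 1/7 + 1/157 + 1/36817 + 1/2710946161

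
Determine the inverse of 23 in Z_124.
27

gcd(23, 124) = 1, so the inverse exists.
Extended Euclidean algorithm on (124, 23):
124 = 5 × 23 + 9  ⟹  9 = (1)·124 + (-5)·23
23 = 2 × 9 + 5  ⟹  5 = (-2)·124 + (11)·23
9 = 1 × 5 + 4  ⟹  4 = (3)·124 + (-16)·23
5 = 1 × 4 + 1  ⟹  1 = (-5)·124 + (27)·23
So (27)·23 ≡ 1 (mod 124), i.e. 23^(-1) ≡ 27 (mod 124).
Check: 23 × 27 = 621 ≡ 1 (mod 124)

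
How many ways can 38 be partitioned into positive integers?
26015

p(n) counts ways to write n as a sum of positive integers (order ignored).
Euler's pentagonal recurrence: p(k) = p(k-1) + p(k-2) - p(k-5) - p(k-7) + p(k-12) + p(k-15) - ... (offsets j(3j∓1)/2, signs ++--, p(0)=1, p(<0)=0).
DP table for k = 0..37: p(0)=1, p(1)=1, p(2)=2, p(3)=3, p(4)=5, p(5)=7, p(6)=11, p(7)=15, p(8)=22, p(9)=30, p(10)=42, p(11)=56, p(12)=77, p(13)=101, p(14)=135, p(15)=176, p(16)=231, p(17)=297, p(18)=385, p(19)=490, p(20)=627, p(21)=792, p(22)=1002, p(23)=1255, p(24)=1575, p(25)=1958, p(26)=2436, p(27)=3010, p(28)=3718, p(29)=4565, p(30)=5604, p(31)=6842, p(32)=8349, p(33)=10143, p(34)=12310, p(35)=14883, p(36)=17977, p(37)=21637.
Final step: p(38) = p(37) + p(36) - p(33) - p(31) + p(26) + p(23) - p(16) - p(12) + p(3)
= 21637 + 17977 - 10143 - 6842 + 2436 + 1255 - 231 - 77 + 3
= 26015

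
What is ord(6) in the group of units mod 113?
112

113 is prime, so ord(6) divides φ(113) = 112.
Divisors of 112: 1, 2, 4, 7, 8, 14, 16, 28, 56, 112.
Repeated squaring: 6^1 ≡ 6, 6^2 ≡ 36, 6^4 ≡ 53, 6^8 ≡ 97, 6^16 ≡ 30, 6^32 ≡ 109, 6^64 ≡ 16 (mod 113).
Test 6^d mod 113 for each divisor d in increasing order:
6^1 ≡ 6
6^2 ≡ 36
6^4 ≡ 53
6^7 = 6^4·6^2·6^1 ≡ 35
6^8 ≡ 97
6^14 = 6^8·6^4·6^2 ≡ 95
6^16 ≡ 30
6^28 = 6^16·6^8·6^4 ≡ 98
6^56 = 6^32·6^16·6^8 ≡ 112
6^112 = 6^64·6^32·6^16 ≡ 1  ← first divisor giving 1
The order is 112.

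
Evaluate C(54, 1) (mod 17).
3

Using Lucas' theorem:
Write n=54 and k=1 in base 17:
n in base 17: [3, 3]
k in base 17: [0, 1]
C(54,1) mod 17 = ∏ C(n_i, k_i) mod 17
Digit binomials (mod 17): C(3,0) = 1; C(3,1) = 3
Product: 1 × 3 = 3 ≡ 3 (mod 17)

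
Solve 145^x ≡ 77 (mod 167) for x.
112

Baby-step giant-step with step n = ⌈√167⌉ = 13.
Baby steps 145^j mod 167 (j:value) for j=0..12: 0:1, 1:145, 2:150, 3:40, 4:122, 5:155, 6:97, 7:37, 8:21, 9:39, 10:144, 11:5, 12:57.
Giant-step multiplier: 145^(-13) ≡ 145^(166-13) = 145^153 ≡ 55 (mod 167).
Giant steps γ_i = 77·55^i mod 167: γ_0=77, γ_1=60, γ_2=127, γ_3=138, γ_4=75, γ_5=117, γ_6=89, γ_7=52, γ_8=21 (in table at j=8).
x = i·n + j = 8·13 + 8 = 112.
Check: 145^112 ≡ 77 (mod 167).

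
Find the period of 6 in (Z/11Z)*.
10

11 is prime, so ord(6) divides φ(11) = 10.
Divisors of 10: 1, 2, 5, 10.
Repeated squaring: 6^1 ≡ 6, 6^2 ≡ 3, 6^4 ≡ 9, 6^8 ≡ 4 (mod 11).
Test 6^d mod 11 for each divisor d in increasing order:
6^1 ≡ 6
6^2 ≡ 3
6^5 = 6^4·6^1 ≡ 10
6^10 = 6^8·6^2 ≡ 1  ← first divisor giving 1
The order is 10.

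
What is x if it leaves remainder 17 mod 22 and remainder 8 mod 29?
501

Using Chinese Remainder Theorem:
M = 22 × 29 = 638
M1 = 29, M2 = 22
y1 = 29^(-1) mod 22 = 19
y2 = 22^(-1) mod 29 = 4
x = (17×29×19 + 8×22×4) mod 638 = 501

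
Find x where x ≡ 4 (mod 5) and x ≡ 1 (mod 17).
69

Using Chinese Remainder Theorem:
M = 5 × 17 = 85
M1 = 17, M2 = 5
y1 = 17^(-1) mod 5 = 3
y2 = 5^(-1) mod 17 = 7
x = (4×17×3 + 1×5×7) mod 85 = 69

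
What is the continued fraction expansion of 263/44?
[5; 1, 43]

Euclidean algorithm steps:
263 = 5 × 44 + 43
44 = 1 × 43 + 1
43 = 43 × 1 + 0
Continued fraction: [5; 1, 43]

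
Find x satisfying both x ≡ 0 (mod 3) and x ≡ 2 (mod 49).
51

Using Chinese Remainder Theorem:
M = 3 × 49 = 147
M1 = 49, M2 = 3
y1 = 49^(-1) mod 3 = 1
y2 = 3^(-1) mod 49 = 33
x = (0×49×1 + 2×3×33) mod 147 = 51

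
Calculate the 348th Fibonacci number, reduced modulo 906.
150

Matrix identity: Q^n = [[F_(n+1), F_n], [F_n, F_(n-1)]] with Q = [[1,1],[1,0]].
n = 348 = 101011100₂. Square-and-multiply, entries mod 906:
Q^1 = [[1,1],[1,0]]
Q^2 = (Q^1)² = [[2,1],[1,1]]
Q^5 = (Q^2)²·Q = [[8,5],[5,3]]
Q^10 = (Q^5)² = [[89,55],[55,34]]
Q^21 = (Q^10)²·Q = [[497,74],[74,423]]
Q^43 = (Q^21)²·Q = [[747,617],[617,130]]
Q^87 = (Q^43)²·Q = [[309,82],[82,227]]
Q^174 = (Q^87)² = [[733,464],[464,269]]
Q^348 = (Q^174)² = [[605,150],[150,455]]
F_348 mod 906 = Q^348[0][1] = 150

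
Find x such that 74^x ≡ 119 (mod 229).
83

Baby-step giant-step with step n = ⌈√229⌉ = 16.
Baby steps 74^j mod 229 (j:value) for j=0..15: 0:1, 1:74, 2:209, 3:123, 4:171, 5:59, 6:15, 7:194, 8:158, 9:13, 10:46, 11:198, 12:225, 13:162, 14:80, 15:195.
Giant-step multiplier: 74^(-16) ≡ 74^(228-16) = 74^212 ≡ 153 (mod 229).
Giant steps γ_i = 119·153^i mod 229: γ_0=119, γ_1=116, γ_2=115, γ_3=191, γ_4=140, γ_5=123 (in table at j=3).
x = i·n + j = 5·16 + 3 = 83.
Check: 74^83 ≡ 119 (mod 229).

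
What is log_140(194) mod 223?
61

Baby-step giant-step with step n = ⌈√223⌉ = 15.
Baby steps 140^j mod 223 (j:value) for j=0..14: 0:1, 1:140, 2:199, 3:208, 4:130, 5:137, 6:2, 7:57, 8:175, 9:193, 10:37, 11:51, 12:4, 13:114, 14:127.
Giant-step multiplier: 140^(-15) ≡ 140^(222-15) = 140^207 ≡ 26 (mod 223).
Giant steps γ_i = 194·26^i mod 223: γ_0=194, γ_1=138, γ_2=20, γ_3=74, γ_4=140 (in table at j=1).
x = i·n + j = 4·15 + 1 = 61.
Check: 140^61 ≡ 194 (mod 223).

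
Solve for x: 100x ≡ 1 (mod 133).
4

gcd(100, 133) = 1, so the inverse exists.
Extended Euclidean algorithm on (133, 100):
133 = 1 × 100 + 33  ⟹  33 = (1)·133 + (-1)·100
100 = 3 × 33 + 1  ⟹  1 = (-3)·133 + (4)·100
So (4)·100 ≡ 1 (mod 133), i.e. 100^(-1) ≡ 4 (mod 133).
Check: 100 × 4 = 400 ≡ 1 (mod 133)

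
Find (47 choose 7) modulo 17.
16

Using Lucas' theorem:
Write n=47 and k=7 in base 17:
n in base 17: [2, 13]
k in base 17: [0, 7]
C(47,7) mod 17 = ∏ C(n_i, k_i) mod 17
Digit binomials (mod 17): C(2,0) = 1; C(13,7) = 1716 ≡ 16
Product: 1 × 16 = 16 ≡ 16 (mod 17)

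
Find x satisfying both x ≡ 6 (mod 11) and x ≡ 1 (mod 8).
17

Using Chinese Remainder Theorem:
M = 11 × 8 = 88
M1 = 8, M2 = 11
y1 = 8^(-1) mod 11 = 7
y2 = 11^(-1) mod 8 = 3
x = (6×8×7 + 1×11×3) mod 88 = 17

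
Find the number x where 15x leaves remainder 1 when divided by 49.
36

gcd(15, 49) = 1, so the inverse exists.
Extended Euclidean algorithm on (49, 15):
49 = 3 × 15 + 4  ⟹  4 = (1)·49 + (-3)·15
15 = 3 × 4 + 3  ⟹  3 = (-3)·49 + (10)·15
4 = 1 × 3 + 1  ⟹  1 = (4)·49 + (-13)·15
So (-13)·15 ≡ 1 (mod 49), i.e. 15^(-1) ≡ -13 ≡ 36 (mod 49).
Check: 15 × 36 = 540 ≡ 1 (mod 49)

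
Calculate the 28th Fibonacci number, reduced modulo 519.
183

Matrix identity: Q^n = [[F_(n+1), F_n], [F_n, F_(n-1)]] with Q = [[1,1],[1,0]].
n = 28 = 11100₂. Square-and-multiply, entries mod 519:
Q^1 = [[1,1],[1,0]]
Q^3 = (Q^1)²·Q = [[3,2],[2,1]]
Q^7 = (Q^3)²·Q = [[21,13],[13,8]]
Q^14 = (Q^7)² = [[91,377],[377,233]]
Q^28 = (Q^14)² = [[419,183],[183,236]]
F_28 mod 519 = Q^28[0][1] = 183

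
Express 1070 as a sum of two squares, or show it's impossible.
Not possible

Factorization: 1070 = 2 × 5 × 107
By Fermat: n is sum of two squares iff every prime p ≡ 3 (mod 4) appears to even power.
Prime(s) ≡ 3 (mod 4) with odd exponent: [(107, 1)]
Therefore 1070 cannot be expressed as a² + b².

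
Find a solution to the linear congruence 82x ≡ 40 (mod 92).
x ≡ 42 (mod 46)

gcd(82, 92) = 2, which divides 40, so solutions exist.
Divide through by 2: 41x ≡ 20 (mod 46).
Find 41^(-1) mod 46 by the extended Euclidean algorithm:
46 = 1 × 41 + 5  ⟹  5 = (1)·46 + (-1)·41
41 = 8 × 5 + 1  ⟹  1 = (-8)·46 + (9)·41
So (9)·41 ≡ 1 (mod 46), i.e. 41^(-1) ≡ 9 (mod 46).
x ≡ 9 × 20 = 180 ≡ 42 (mod 46).
Check: 82 × 42 = 3444 ≡ 40 (mod 92).
x ≡ 42 (mod 46), giving 2 solutions mod 92.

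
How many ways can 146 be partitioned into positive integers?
27517052599

p(n) counts ways to write n as a sum of positive integers (order ignored).
Euler's pentagonal recurrence: p(k) = p(k-1) + p(k-2) - p(k-5) - p(k-7) + p(k-12) + p(k-15) - ... (offsets j(3j∓1)/2, signs ++--, p(0)=1, p(<0)=0).
DP table for k = 0..145: p(0)=1, p(1)=1, p(2)=2, p(3)=3, p(4)=5, p(5)=7, p(6)=11, p(7)=15, p(8)=22, p(9)=30, p(10)=42, p(11)=56, p(12)=77, p(13)=101, p(14)=135, p(15)=176, p(16)=231, p(17)=297, p(18)=385, p(19)=490, p(20)=627, p(21)=792, p(22)=1002, p(23)=1255, p(24)=1575, p(25)=1958, p(26)=2436, p(27)=3010, p(28)=3718, p(29)=4565, p(30)=5604, p(31)=6842, p(32)=8349, p(33)=10143, p(34)=12310, p(35)=14883, p(36)=17977, p(37)=21637, p(38)=26015, p(39)=31185, p(40)=37338, p(41)=44583, p(42)=53174, p(43)=63261, p(44)=75175, p(45)=89134, p(46)=105558, p(47)=124754, p(48)=147273, p(49)=173525, p(50)=204226, p(51)=239943, p(52)=281589, p(53)=329931, p(54)=386155, p(55)=451276, p(56)=526823, p(57)=614154, p(58)=715220, p(59)=831820, p(60)=966467, p(61)=1121505, p(62)=1300156, p(63)=1505499, p(64)=1741630, p(65)=2012558, p(66)=2323520, p(67)=2679689, p(68)=3087735, p(69)=3554345, p(70)=4087968, p(71)=4697205, p(72)=5392783, p(73)=6185689, p(74)=7089500, p(75)=8118264, p(76)=9289091, p(77)=10619863, p(78)=12132164, p(79)=13848650, p(80)=15796476, p(81)=18004327, p(82)=20506255, p(83)=23338469, p(84)=26543660, p(85)=30167357, p(86)=34262962, p(87)=38887673, p(88)=44108109, p(89)=49995925, p(90)=56634173, p(91)=64112359, p(92)=72533807, p(93)=82010177, p(94)=92669720, p(95)=104651419, p(96)=118114304, p(97)=133230930, p(98)=150198136, p(99)=169229875, p(100)=190569292, p(101)=214481126, p(102)=241265379, p(103)=271248950, p(104)=304801365, p(105)=342325709, p(106)=384276336, p(107)=431149389, p(108)=483502844, p(109)=541946240, p(110)=607163746, p(111)=679903203, p(112)=761002156, p(113)=851376628, p(114)=952050665, p(115)=1064144451, p(116)=1188908248, p(117)=1327710076, p(118)=1482074143, p(119)=1653668665, p(120)=1844349560, p(121)=2056148051, p(122)=2291320912, p(123)=2552338241, p(124)=2841940500, p(125)=3163127352, p(126)=3519222692, p(127)=3913864295, p(128)=4351078600, p(129)=4835271870, p(130)=5371315400, p(131)=5964539504, p(132)=6620830889, p(133)=7346629512, p(134)=8149040695, p(135)=9035836076, p(136)=10015581680, p(137)=11097645016, p(138)=12292341831, p(139)=13610949895, p(140)=15065878135, p(141)=16670689208, p(142)=18440293320, p(143)=20390982757, p(144)=22540654445, p(145)=24908858009.
Final step: p(146) = p(145) + p(144) - p(141) - p(139) + p(134) + p(131) - p(124) - p(120) + p(111) + p(106) - p(95) - p(89) + p(76) + p(69) - p(54) - p(46) + p(29) + p(20) - p(1)
= 24908858009 + 22540654445 - 16670689208 - 13610949895 + 8149040695 + 5964539504 - 2841940500 - 1844349560 + 679903203 + 384276336 - 104651419 - 49995925 + 9289091 + 3554345 - 386155 - 105558 + 4565 + 627 - 1
= 27517052599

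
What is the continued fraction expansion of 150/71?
[2; 8, 1, 7]

Euclidean algorithm steps:
150 = 2 × 71 + 8
71 = 8 × 8 + 7
8 = 1 × 7 + 1
7 = 7 × 1 + 0
Continued fraction: [2; 8, 1, 7]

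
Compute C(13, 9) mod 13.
0

Using Lucas' theorem:
Write n=13 and k=9 in base 13:
n in base 13: [1, 0]
k in base 13: [0, 9]
C(13,9) mod 13 = ∏ C(n_i, k_i) mod 13
Digit binomials (mod 13): C(1,0) = 1; C(0,9) = 0 (k_i > n_i)
Product: 1 × 0 = 0 ≡ 0 (mod 13)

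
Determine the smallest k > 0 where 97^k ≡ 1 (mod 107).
106

107 is prime, so ord(97) divides φ(107) = 106.
Divisors of 106: 1, 2, 53, 106.
Repeated squaring: 97^1 ≡ 97, 97^2 ≡ 100, 97^4 ≡ 49, 97^8 ≡ 47, 97^16 ≡ 69, 97^32 ≡ 53, 97^64 ≡ 27 (mod 107).
Test 97^d mod 107 for each divisor d in increasing order:
97^1 ≡ 97
97^2 ≡ 100
97^53 = 97^32·97^16·97^4·97^1 ≡ 106
97^106 = 97^64·97^32·97^8·97^2 ≡ 1  ← first divisor giving 1
The order is 106.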